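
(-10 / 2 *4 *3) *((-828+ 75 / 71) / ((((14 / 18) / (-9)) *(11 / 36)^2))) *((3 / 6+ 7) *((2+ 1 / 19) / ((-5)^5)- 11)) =72463455029333376 / 142825375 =507357008.72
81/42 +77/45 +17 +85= 66553/630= 105.64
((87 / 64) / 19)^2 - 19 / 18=-1.05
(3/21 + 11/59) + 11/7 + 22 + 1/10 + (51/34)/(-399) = 134503/5605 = 24.00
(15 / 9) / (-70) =-1 / 42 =-0.02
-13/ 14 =-0.93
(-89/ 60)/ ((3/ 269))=-23941/ 180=-133.01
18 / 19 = 0.95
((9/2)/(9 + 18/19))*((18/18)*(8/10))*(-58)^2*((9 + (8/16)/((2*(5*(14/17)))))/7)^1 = 40538723/25725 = 1575.85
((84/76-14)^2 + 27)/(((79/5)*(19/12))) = 4186320/541861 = 7.73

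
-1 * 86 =-86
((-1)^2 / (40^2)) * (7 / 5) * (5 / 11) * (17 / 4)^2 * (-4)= -2023 / 70400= -0.03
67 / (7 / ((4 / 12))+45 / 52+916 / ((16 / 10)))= 3484 / 30907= 0.11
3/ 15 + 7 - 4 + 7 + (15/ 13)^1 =738/ 65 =11.35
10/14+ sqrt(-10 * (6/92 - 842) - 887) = 5/7+ 2 * sqrt(996153)/23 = 87.50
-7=-7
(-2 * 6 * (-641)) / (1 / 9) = 69228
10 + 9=19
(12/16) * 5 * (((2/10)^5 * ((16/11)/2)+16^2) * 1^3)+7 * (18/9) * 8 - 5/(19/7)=139789489/130625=1070.16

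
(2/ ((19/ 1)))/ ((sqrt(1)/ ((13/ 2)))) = 0.68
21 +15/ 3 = 26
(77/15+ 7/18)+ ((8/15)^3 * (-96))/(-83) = 118227/20750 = 5.70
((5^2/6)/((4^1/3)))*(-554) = -1731.25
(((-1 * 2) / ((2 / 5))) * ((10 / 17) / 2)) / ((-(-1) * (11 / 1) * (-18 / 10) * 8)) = 125 / 13464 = 0.01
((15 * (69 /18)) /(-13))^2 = 13225 /676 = 19.56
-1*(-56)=56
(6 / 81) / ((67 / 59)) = 118 / 1809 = 0.07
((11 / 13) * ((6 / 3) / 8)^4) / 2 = 11 / 6656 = 0.00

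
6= 6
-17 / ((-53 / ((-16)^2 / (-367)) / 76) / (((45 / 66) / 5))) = -496128 / 213961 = -2.32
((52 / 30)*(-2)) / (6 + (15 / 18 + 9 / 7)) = -728 / 1705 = -0.43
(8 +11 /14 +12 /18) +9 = 775 /42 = 18.45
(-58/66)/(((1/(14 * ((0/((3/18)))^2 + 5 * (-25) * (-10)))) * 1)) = -507500/33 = -15378.79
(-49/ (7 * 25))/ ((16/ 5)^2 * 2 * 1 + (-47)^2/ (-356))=-2492/ 127047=-0.02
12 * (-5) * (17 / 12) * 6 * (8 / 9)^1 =-1360 / 3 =-453.33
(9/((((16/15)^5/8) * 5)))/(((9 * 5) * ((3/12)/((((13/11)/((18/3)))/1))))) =131625/720896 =0.18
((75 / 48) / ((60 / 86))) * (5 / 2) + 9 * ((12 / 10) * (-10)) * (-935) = 19389235 / 192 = 100985.60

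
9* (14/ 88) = 1.43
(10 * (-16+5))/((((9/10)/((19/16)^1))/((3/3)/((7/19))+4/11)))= -37525/84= -446.73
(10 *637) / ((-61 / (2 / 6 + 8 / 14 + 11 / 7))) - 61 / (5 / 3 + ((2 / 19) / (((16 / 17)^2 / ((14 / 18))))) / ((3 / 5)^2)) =-20128333096 / 69337785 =-290.29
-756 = -756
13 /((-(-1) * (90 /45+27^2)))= 13 /731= 0.02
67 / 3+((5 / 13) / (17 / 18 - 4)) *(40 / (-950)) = 910411 / 40755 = 22.34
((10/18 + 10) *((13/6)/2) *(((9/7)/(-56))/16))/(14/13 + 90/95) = -61009/7526400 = -0.01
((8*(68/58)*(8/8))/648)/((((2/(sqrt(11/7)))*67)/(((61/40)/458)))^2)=0.00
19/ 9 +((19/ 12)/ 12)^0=28/ 9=3.11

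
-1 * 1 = -1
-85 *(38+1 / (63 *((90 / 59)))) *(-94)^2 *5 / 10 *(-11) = 89027235077 / 567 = 157014523.95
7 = 7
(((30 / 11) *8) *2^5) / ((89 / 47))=360960 / 979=368.70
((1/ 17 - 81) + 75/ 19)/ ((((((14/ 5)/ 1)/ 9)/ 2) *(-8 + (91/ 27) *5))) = -30215835/ 540379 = -55.92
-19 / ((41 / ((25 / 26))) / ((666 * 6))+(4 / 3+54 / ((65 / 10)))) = -12337650 / 6267329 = -1.97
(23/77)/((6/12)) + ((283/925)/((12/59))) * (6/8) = 1966469/1139600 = 1.73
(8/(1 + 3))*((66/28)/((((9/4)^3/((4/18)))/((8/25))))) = 11264/382725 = 0.03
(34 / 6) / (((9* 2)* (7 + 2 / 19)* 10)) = 323 / 72900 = 0.00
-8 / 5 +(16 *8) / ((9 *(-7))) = -1144 / 315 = -3.63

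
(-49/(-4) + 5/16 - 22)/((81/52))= -1963/324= -6.06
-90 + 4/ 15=-89.73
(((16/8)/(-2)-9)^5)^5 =-10000000000000000000000000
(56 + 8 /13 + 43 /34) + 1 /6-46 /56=1062331 /18564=57.23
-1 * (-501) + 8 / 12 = 1505 / 3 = 501.67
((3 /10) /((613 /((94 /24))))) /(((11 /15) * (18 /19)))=893 /323664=0.00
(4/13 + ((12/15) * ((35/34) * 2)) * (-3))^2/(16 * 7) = 65536/341887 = 0.19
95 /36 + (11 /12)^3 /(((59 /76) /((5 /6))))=530005 /152928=3.47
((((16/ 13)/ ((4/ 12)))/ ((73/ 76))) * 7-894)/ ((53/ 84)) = -1374.26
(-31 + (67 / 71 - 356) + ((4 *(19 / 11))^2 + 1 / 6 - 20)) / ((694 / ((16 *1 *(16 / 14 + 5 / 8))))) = -14.60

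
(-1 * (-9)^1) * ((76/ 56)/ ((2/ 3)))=18.32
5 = 5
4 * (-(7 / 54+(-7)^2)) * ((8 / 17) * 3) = -42448 / 153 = -277.44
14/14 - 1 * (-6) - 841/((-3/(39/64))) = 11381/64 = 177.83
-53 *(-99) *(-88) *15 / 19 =-364528.42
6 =6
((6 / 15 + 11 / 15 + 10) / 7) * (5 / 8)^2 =835 / 1344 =0.62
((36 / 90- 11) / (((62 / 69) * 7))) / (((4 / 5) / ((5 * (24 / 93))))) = -18285 / 6727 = -2.72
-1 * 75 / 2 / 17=-75 / 34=-2.21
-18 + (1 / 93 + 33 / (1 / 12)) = 35155 / 93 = 378.01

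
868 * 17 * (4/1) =59024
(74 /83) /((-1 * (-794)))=37 /32951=0.00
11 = 11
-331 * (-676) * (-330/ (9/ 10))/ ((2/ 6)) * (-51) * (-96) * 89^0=-1205060313600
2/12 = 0.17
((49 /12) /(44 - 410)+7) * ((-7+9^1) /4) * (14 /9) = 214865 /39528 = 5.44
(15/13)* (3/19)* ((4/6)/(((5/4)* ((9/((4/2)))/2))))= 32/741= 0.04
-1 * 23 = -23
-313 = -313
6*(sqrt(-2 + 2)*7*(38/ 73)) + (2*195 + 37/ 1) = 427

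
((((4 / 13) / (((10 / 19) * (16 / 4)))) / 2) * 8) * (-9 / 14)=-171 / 455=-0.38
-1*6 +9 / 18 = -11 / 2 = -5.50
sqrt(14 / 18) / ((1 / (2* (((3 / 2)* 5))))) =5* sqrt(7) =13.23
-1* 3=-3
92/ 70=46/ 35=1.31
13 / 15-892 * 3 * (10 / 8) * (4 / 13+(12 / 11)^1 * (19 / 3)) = -51778741 / 2145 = -24139.27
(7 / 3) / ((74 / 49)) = 343 / 222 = 1.55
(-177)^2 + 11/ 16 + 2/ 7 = 3508957/ 112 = 31329.97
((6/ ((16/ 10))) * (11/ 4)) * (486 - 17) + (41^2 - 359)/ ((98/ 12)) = 3918777/ 784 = 4998.44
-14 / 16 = -7 / 8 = -0.88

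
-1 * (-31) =31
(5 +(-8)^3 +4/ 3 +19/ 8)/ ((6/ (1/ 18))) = -12079/ 2592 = -4.66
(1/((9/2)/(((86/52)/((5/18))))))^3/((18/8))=2544224/2471625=1.03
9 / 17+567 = 9648 / 17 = 567.53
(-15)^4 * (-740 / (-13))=2881730.77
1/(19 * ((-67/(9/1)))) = -9/1273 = -0.01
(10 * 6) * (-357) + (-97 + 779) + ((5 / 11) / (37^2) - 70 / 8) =-1249701213 / 60236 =-20746.75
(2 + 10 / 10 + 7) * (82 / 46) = 17.83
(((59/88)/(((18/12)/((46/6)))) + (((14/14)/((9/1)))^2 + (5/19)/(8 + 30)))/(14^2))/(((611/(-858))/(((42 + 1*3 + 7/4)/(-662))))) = 829099469/475524471744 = 0.00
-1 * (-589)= 589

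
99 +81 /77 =7704 /77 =100.05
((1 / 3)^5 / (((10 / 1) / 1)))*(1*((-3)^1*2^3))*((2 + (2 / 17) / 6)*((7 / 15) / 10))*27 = -1442 / 57375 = -0.03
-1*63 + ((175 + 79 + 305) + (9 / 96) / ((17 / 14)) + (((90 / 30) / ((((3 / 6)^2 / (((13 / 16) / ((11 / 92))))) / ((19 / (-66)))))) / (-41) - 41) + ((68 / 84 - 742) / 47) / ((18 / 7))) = 449.52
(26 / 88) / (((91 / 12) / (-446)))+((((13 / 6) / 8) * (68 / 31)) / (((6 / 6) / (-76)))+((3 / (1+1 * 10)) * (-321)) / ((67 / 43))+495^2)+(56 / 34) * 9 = 1997669402173 / 8156379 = 244921.11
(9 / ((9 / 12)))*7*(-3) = -252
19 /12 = 1.58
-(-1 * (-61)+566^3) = -181321557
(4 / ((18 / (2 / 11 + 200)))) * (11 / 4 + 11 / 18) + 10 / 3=4127 / 27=152.85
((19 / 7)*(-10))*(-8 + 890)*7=-167580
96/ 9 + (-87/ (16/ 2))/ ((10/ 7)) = 3.05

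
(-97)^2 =9409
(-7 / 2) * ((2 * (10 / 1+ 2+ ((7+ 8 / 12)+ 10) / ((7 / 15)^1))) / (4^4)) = -349 / 256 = -1.36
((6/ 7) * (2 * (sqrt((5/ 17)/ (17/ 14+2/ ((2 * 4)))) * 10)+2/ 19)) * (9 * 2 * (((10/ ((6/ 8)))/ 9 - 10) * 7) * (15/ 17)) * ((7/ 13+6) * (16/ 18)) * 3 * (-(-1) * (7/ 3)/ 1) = -51520000 * sqrt(24395)/ 27183 - 2576000/ 741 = -299501.72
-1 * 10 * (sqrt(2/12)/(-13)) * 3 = 5 * sqrt(6)/13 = 0.94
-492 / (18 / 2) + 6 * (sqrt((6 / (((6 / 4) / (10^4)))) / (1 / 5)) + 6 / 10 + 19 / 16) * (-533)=-639600 * sqrt(5) - 692531 / 120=-1435960.17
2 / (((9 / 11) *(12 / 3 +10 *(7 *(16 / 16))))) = 11 / 333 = 0.03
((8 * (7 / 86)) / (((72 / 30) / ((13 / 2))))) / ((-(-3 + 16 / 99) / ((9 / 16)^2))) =1216215 / 6186496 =0.20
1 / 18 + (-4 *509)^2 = 74615329 / 18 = 4145296.06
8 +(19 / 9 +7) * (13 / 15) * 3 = 1426 / 45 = 31.69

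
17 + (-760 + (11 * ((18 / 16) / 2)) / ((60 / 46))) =-118121 / 160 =-738.26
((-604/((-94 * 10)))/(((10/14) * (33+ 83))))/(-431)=-1057/58745300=-0.00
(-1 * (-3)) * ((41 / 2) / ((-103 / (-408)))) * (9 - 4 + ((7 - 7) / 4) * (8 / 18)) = 125460 / 103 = 1218.06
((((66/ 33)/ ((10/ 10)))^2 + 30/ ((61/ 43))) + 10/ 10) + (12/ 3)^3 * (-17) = -64773/ 61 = -1061.85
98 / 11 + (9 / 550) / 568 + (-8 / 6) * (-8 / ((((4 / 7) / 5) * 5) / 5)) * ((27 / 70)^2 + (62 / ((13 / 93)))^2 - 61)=1850075883335791 / 100791600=18355457.04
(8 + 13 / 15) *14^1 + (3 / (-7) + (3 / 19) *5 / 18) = 493757 / 3990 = 123.75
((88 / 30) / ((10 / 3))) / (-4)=-11 / 50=-0.22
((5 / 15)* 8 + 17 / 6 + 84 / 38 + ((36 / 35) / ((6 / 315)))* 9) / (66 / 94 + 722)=881767 / 1290746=0.68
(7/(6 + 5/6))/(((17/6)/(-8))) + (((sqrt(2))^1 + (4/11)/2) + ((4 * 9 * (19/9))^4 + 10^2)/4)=sqrt(2) + 63947121741/7667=8340567.70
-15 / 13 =-1.15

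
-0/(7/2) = 0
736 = 736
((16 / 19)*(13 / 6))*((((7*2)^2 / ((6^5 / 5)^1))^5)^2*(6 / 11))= 10129877557314023564453125 / 10069059550174217741156588583911424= 0.00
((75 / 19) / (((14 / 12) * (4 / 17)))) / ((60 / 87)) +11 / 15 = 344479 / 15960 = 21.58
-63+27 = -36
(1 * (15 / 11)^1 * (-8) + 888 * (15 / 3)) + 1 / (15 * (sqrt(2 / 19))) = sqrt(38) / 30 + 48720 / 11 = 4429.30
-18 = -18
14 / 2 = 7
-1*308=-308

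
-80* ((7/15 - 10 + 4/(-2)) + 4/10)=2672/3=890.67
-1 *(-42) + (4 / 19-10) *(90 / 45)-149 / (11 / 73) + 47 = -192154 / 209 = -919.40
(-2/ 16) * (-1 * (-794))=-397/ 4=-99.25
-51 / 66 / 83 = -17 / 1826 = -0.01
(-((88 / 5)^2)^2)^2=3596345248055296 / 390625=9206643835.02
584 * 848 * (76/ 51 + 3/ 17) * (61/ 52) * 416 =1208366080/ 3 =402788693.33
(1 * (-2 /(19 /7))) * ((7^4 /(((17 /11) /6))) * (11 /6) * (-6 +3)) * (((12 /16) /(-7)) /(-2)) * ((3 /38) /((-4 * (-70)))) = 1120581 /1963840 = 0.57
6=6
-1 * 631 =-631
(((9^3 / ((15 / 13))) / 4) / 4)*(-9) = -28431 / 80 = -355.39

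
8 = 8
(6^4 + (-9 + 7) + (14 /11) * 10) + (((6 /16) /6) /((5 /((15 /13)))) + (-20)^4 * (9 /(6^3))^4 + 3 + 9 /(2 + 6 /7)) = 304256209 /231660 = 1313.37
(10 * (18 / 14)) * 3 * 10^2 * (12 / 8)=40500 / 7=5785.71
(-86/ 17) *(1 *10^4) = -860000/ 17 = -50588.24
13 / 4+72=301 / 4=75.25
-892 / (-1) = 892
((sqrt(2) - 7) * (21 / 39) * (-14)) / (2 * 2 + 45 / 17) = 11662 / 1469 - 1666 * sqrt(2) / 1469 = 6.33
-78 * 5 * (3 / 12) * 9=-1755 / 2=-877.50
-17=-17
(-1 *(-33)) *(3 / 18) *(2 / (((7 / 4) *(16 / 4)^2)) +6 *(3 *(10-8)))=5555 / 28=198.39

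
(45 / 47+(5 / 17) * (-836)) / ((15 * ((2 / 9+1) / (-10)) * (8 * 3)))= 195695 / 35156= 5.57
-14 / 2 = -7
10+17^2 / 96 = 13.01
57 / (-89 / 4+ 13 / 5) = -380 / 131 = -2.90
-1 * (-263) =263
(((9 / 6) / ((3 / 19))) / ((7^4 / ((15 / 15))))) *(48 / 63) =152 / 50421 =0.00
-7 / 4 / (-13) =0.13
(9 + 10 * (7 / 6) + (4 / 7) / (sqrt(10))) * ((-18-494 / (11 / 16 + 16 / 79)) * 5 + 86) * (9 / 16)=-4846199 / 150-156329 * sqrt(10) / 1750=-32590.48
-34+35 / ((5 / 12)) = 50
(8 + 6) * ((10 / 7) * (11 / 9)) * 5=1100 / 9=122.22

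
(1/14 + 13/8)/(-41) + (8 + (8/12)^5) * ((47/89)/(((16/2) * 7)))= 1753187/49655592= 0.04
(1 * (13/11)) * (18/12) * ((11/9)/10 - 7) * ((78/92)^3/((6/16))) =-53037777/2676740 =-19.81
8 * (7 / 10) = 5.60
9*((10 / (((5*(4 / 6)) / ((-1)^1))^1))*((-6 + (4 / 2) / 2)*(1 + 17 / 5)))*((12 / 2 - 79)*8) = -346896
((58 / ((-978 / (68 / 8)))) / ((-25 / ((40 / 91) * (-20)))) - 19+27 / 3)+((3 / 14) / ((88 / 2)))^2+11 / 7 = -20758950595 / 2412201792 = -8.61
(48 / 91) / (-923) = -48 / 83993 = -0.00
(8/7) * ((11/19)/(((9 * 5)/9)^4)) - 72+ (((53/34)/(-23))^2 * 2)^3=-171083566718180597687811/2376195612667204265000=-72.00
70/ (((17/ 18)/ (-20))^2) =31391.00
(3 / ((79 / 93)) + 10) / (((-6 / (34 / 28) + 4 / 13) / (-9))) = 26.28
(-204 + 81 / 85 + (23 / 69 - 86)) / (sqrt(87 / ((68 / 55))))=-147244 * sqrt(81345) / 1220175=-34.42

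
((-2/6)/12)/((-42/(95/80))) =0.00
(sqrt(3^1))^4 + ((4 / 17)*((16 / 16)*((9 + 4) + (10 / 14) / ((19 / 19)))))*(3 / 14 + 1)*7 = 255 / 7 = 36.43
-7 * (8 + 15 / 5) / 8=-77 / 8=-9.62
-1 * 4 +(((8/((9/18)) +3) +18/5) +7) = 128/5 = 25.60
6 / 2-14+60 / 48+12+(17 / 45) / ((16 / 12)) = 38 / 15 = 2.53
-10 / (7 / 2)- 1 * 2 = -4.86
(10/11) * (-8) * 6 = -480/11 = -43.64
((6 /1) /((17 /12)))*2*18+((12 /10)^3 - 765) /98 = 30130047 /208250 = 144.68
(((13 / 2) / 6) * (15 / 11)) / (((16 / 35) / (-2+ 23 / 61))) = -20475 / 3904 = -5.24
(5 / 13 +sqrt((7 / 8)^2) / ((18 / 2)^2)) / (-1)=-3331 / 8424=-0.40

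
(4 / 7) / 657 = 4 / 4599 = 0.00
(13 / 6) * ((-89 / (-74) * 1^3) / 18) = 1157 / 7992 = 0.14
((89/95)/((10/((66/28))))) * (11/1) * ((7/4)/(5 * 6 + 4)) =32307/258400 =0.13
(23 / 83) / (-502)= -23 / 41666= -0.00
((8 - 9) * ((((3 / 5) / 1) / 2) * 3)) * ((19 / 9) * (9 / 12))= -57 / 40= -1.42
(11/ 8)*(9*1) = 99/ 8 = 12.38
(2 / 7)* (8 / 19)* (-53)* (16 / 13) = -13568 / 1729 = -7.85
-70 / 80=-7 / 8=-0.88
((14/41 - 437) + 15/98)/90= -1753879/361620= -4.85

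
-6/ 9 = -0.67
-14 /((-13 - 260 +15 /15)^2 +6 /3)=-7 /36993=-0.00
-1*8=-8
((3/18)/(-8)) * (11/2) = -11/96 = -0.11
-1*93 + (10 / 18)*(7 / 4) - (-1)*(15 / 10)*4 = -3097 / 36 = -86.03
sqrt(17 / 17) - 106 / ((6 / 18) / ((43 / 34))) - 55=-7755 / 17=-456.18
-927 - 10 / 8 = -3713 / 4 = -928.25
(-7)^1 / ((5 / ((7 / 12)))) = -49 / 60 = -0.82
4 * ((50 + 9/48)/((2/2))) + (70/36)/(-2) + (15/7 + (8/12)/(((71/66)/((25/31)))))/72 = 73885001/369768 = 199.81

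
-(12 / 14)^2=-0.73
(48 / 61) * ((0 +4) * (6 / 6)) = 192 / 61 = 3.15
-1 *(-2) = 2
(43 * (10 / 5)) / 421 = 86 / 421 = 0.20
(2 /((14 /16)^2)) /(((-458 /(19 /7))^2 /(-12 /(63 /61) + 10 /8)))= -2515448 /2644127661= -0.00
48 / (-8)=-6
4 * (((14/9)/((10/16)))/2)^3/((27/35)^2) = 12.95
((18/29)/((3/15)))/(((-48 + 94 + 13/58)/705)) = 126900/2681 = 47.33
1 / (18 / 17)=17 / 18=0.94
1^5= 1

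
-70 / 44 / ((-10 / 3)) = 21 / 44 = 0.48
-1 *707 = -707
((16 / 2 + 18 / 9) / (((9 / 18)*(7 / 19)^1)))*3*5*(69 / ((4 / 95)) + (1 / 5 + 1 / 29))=270924135 / 203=1334601.65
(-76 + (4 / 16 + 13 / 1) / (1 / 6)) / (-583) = -7 / 1166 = -0.01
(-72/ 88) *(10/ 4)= -45/ 22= -2.05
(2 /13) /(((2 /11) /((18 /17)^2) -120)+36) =-3564 /1942187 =-0.00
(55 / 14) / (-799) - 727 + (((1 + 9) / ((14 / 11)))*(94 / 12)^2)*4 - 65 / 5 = 119649755 / 100674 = 1188.49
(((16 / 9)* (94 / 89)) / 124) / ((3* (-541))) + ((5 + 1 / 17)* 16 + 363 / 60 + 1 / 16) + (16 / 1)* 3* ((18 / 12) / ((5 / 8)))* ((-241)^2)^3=247420892019499838137793965 / 10961793936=22571204445554890.25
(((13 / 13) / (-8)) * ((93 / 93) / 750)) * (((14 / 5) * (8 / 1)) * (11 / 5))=-0.01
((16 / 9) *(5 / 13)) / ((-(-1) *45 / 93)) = 496 / 351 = 1.41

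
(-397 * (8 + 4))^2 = 22695696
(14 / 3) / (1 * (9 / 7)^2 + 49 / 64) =43904 / 22755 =1.93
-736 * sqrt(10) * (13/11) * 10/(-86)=47840 * sqrt(10)/473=319.84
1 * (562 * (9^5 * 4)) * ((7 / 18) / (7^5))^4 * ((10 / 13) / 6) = 4215 / 864056194809626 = 0.00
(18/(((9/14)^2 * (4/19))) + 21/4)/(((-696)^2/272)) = 129829/1089936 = 0.12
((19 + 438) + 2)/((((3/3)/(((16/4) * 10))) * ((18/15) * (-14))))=-7650/7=-1092.86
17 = 17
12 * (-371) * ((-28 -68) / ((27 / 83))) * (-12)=-15766016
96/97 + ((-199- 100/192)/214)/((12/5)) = 7188499/11956608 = 0.60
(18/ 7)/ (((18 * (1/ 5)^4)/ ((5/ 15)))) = 625/ 21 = 29.76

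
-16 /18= -8 /9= -0.89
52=52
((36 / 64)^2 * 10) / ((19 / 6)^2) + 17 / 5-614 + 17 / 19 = -35198351 / 57760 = -609.39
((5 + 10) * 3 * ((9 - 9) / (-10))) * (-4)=0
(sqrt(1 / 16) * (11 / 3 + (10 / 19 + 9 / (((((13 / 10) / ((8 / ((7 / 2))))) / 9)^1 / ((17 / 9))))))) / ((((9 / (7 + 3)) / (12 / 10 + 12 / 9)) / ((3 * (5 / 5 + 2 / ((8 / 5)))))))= 1417109 / 1092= 1297.72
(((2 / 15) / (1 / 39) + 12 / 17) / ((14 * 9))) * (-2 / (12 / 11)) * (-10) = 2761 / 3213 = 0.86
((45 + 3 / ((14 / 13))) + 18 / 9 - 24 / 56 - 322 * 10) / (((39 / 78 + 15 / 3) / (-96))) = 4261344 / 77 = 55342.13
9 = 9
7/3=2.33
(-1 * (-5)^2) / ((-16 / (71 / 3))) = 1775 / 48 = 36.98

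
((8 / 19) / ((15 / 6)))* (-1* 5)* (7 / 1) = -112 / 19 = -5.89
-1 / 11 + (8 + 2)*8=879 / 11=79.91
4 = 4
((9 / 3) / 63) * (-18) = -6 / 7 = -0.86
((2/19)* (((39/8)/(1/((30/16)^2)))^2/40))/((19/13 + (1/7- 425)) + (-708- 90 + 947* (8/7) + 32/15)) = -21021170625/3725052608512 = -0.01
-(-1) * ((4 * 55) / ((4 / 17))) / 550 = 17 / 10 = 1.70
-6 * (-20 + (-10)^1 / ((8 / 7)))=172.50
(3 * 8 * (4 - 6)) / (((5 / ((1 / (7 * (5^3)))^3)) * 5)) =-48 / 16748046875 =-0.00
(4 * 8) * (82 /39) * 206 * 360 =64865280 /13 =4989636.92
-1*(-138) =138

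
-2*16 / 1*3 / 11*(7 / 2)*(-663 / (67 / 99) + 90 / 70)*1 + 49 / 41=903064721 / 30217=29885.98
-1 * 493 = -493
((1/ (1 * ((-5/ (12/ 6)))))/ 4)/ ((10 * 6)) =-1/ 600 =-0.00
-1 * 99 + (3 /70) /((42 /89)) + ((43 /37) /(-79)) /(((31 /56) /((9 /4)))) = -8788518343 /88800740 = -98.97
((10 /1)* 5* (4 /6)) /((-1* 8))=-25 /6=-4.17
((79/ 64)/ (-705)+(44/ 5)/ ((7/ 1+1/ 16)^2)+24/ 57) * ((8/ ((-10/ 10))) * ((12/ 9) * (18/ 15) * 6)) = -2608484942/ 57013585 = -45.75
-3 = -3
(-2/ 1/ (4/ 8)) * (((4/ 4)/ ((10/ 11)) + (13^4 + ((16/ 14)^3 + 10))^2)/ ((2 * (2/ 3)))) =-2881414627879167/ 1176490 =-2449162022.52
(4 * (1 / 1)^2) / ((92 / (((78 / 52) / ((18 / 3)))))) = 0.01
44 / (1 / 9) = 396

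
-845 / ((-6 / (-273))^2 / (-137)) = 958649965 / 4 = 239662491.25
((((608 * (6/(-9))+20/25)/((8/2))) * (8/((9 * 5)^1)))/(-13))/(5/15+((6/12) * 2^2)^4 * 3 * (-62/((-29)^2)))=-10206376/23654475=-0.43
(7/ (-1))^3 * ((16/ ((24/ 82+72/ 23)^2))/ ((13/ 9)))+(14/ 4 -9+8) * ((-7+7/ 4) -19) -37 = -3174780489/ 7525544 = -421.87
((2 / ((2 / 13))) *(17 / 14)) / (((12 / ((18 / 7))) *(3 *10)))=221 / 1960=0.11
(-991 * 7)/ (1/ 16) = -110992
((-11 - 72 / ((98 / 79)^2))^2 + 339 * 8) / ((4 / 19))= 662823080947 / 23059204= 28744.40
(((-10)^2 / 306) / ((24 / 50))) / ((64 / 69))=14375 / 19584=0.73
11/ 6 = 1.83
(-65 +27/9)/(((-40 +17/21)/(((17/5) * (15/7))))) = 9486/823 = 11.53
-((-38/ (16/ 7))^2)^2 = -312900721/ 4096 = -76391.78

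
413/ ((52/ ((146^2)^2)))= 46913894132/ 13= 3608761087.08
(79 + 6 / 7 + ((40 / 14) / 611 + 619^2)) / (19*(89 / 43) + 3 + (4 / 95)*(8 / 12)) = 10043714944665 / 1109975594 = 9048.59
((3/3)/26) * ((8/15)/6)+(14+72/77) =672904/45045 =14.94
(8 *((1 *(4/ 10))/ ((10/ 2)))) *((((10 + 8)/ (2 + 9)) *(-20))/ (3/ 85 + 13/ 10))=-39168/ 2497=-15.69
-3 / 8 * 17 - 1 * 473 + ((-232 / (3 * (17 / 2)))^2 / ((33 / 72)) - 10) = -23558411 / 76296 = -308.78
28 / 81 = 0.35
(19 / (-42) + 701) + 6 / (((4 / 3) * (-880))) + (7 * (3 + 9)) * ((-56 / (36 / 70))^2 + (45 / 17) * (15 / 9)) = 5638150043803 / 5654880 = 997041.50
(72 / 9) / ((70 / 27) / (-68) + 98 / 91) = 95472 / 12397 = 7.70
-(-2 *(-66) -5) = -127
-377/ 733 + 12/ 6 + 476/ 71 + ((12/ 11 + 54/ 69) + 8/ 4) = 158837571/ 13166879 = 12.06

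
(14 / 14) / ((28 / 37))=37 / 28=1.32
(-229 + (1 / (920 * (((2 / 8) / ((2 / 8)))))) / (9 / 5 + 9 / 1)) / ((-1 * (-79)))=-2275343 / 784944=-2.90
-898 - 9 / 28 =-25153 / 28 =-898.32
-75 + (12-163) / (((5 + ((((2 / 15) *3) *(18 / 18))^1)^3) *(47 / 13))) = -2476700 / 29751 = -83.25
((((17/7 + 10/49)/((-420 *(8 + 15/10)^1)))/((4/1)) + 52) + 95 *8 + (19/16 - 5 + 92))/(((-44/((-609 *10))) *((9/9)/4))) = 40830985203/81928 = 498376.44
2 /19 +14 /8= 141 /76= 1.86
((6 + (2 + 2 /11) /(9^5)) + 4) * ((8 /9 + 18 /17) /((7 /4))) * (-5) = -12904222480 /231885423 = -55.65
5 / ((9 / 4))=20 / 9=2.22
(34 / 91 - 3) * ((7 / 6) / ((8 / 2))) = -0.77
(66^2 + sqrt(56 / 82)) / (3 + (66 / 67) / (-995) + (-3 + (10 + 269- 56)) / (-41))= -11906102340 / 6469211- 133330*sqrt(287) / 6469211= -1840.77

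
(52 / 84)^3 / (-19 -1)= -2197 / 185220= -0.01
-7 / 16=-0.44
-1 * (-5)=5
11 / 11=1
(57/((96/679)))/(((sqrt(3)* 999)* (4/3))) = 12901* sqrt(3)/127872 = 0.17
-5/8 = -0.62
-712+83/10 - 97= -8007/10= -800.70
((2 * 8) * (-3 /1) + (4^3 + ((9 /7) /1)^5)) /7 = 327961 /117649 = 2.79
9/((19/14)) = 126/19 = 6.63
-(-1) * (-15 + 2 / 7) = -103 / 7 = -14.71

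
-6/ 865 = -0.01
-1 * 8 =-8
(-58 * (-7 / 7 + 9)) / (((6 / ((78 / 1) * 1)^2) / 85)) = -39992160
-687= -687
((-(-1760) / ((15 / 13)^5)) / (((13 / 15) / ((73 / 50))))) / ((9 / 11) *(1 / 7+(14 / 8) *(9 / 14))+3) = 226042264448 / 629521875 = 359.07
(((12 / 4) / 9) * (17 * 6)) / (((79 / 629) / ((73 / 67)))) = 1561178 / 5293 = 294.95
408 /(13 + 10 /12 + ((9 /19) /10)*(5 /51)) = 395352 /13409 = 29.48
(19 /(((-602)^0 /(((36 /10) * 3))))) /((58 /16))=8208 /145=56.61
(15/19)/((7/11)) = 165/133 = 1.24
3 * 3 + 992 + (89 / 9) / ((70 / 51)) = 1008.20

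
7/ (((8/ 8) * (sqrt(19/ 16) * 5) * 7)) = 4 * sqrt(19)/ 95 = 0.18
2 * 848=1696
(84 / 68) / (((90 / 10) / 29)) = 203 / 51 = 3.98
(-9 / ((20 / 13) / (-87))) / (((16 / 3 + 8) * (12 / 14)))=71253 / 1600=44.53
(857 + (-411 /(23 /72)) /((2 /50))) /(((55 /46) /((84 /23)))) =-120974952 /1265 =-95632.37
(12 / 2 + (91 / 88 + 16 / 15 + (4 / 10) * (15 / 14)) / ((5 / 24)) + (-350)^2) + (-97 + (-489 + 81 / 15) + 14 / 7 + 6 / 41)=9624089806 / 78925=121939.69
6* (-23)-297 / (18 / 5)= -441 / 2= -220.50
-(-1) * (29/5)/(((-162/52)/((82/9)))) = -61828/3645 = -16.96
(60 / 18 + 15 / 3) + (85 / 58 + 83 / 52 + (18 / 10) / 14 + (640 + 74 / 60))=103357529 / 158340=652.76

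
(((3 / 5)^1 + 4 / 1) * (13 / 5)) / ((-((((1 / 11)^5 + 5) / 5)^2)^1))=-7755289955699 / 648437225536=-11.96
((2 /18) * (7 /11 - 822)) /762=-9035 /75438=-0.12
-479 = -479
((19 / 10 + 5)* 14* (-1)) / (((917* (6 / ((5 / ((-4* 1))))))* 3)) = 23 / 3144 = 0.01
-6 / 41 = -0.15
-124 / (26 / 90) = -5580 / 13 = -429.23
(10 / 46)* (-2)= -10 / 23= -0.43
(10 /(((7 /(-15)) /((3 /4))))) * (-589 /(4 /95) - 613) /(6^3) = 486725 /448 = 1086.44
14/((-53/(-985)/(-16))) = -220640/53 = -4163.02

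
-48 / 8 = -6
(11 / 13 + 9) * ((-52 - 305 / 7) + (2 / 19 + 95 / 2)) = -472.28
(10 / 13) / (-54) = -5 / 351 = -0.01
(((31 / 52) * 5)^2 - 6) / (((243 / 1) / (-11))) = -85811 / 657072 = -0.13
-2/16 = -1/8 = -0.12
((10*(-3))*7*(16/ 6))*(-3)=1680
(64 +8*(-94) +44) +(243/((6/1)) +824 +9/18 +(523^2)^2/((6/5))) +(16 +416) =374090573123/6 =62348428853.83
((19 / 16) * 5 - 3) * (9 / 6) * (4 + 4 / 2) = 423 / 16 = 26.44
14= 14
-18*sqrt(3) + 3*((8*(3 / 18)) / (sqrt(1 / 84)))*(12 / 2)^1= -18*sqrt(3) + 48*sqrt(21)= 188.79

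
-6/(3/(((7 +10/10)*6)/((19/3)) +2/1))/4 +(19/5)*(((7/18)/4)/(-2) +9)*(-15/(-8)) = 430385/7296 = 58.99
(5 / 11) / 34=5 / 374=0.01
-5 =-5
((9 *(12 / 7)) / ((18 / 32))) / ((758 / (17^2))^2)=4009008 / 1005487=3.99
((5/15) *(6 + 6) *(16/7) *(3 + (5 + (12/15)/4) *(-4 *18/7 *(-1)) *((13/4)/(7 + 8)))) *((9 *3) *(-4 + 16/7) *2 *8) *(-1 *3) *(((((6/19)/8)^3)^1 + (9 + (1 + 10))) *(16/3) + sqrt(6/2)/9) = 282341376 *sqrt(3)/8575 + 265588862211072/8402275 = 31666190.57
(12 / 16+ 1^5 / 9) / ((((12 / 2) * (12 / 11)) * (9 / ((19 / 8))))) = 6479 / 186624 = 0.03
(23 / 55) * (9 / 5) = 207 / 275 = 0.75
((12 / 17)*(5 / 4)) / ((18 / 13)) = 65 / 102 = 0.64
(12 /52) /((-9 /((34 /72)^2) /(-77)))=22253 /50544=0.44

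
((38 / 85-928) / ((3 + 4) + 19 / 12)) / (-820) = 236526 / 1794775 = 0.13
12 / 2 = 6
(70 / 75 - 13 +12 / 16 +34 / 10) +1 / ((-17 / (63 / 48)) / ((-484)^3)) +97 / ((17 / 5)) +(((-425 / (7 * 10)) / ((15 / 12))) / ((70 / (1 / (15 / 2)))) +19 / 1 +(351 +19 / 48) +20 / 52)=113756309141651 / 12994800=8753986.91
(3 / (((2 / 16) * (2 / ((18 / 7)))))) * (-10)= -2160 / 7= -308.57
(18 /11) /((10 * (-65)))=-9 /3575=-0.00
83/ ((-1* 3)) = -83/ 3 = -27.67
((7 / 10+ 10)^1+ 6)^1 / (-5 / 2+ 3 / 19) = -3173 / 445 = -7.13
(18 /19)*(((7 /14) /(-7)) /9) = -0.01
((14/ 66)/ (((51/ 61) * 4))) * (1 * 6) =0.38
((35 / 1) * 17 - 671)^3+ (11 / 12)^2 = -63212423 / 144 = -438975.16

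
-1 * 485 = -485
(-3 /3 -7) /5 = -1.60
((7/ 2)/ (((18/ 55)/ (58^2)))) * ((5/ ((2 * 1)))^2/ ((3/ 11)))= 89040875/ 108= 824452.55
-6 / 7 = -0.86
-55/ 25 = -11/ 5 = -2.20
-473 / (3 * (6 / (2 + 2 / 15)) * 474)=-0.12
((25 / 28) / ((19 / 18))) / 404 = 225 / 107464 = 0.00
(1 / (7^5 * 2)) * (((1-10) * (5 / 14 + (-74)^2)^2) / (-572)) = 52903220049 / 3768532768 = 14.04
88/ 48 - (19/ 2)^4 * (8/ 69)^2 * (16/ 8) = -2067679/ 9522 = -217.15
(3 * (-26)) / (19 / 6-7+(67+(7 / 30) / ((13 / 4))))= -10140 / 8221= -1.23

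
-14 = -14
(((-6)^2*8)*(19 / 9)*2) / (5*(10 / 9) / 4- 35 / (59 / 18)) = -1291392 / 9865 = -130.91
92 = 92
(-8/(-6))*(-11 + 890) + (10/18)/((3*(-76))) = 2404939/2052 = 1172.00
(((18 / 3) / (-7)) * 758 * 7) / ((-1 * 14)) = 2274 / 7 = 324.86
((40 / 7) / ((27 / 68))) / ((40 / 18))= 136 / 21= 6.48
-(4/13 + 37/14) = -537/182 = -2.95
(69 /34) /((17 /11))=759 /578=1.31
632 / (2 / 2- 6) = -632 / 5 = -126.40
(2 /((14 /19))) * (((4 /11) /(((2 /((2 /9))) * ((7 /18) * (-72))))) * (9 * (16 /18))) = -152 /4851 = -0.03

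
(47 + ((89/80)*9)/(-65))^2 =59340472801/27040000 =2194.54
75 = 75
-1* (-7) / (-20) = -7 / 20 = -0.35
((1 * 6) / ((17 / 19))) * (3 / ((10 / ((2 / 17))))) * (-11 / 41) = -3762 / 59245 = -0.06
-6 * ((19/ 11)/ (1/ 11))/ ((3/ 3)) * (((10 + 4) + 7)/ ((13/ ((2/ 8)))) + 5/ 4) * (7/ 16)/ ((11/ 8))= -17157/ 286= -59.99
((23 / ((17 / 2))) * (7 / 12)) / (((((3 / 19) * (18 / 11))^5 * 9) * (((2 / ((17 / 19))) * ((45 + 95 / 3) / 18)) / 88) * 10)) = 1616101207567 / 11479125600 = 140.79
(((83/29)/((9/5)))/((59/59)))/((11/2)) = 830/2871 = 0.29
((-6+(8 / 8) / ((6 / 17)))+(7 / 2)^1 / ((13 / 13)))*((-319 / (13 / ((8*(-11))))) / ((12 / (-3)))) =-7018 / 39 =-179.95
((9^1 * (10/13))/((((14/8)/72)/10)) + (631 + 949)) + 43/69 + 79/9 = 83593946/18837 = 4437.75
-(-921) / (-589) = -921 / 589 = -1.56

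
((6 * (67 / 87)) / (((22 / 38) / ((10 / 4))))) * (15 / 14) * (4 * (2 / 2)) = 190950 / 2233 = 85.51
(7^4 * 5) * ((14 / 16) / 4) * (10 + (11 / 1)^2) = 11008585 / 32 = 344018.28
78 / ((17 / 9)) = 702 / 17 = 41.29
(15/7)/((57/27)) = 135/133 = 1.02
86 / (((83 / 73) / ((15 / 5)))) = 18834 / 83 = 226.92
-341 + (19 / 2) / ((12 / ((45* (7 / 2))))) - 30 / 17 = -59317 / 272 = -218.08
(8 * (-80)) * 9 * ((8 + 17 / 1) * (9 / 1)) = -1296000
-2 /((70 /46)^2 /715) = -151294 /245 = -617.53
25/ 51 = 0.49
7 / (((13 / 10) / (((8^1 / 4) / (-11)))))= -140 / 143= -0.98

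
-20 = -20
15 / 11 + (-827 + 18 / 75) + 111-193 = -249534 / 275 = -907.40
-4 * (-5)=20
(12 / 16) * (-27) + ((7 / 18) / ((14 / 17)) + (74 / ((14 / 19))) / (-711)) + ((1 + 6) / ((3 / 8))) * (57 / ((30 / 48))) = 41868539 / 24885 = 1682.48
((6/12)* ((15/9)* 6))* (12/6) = 10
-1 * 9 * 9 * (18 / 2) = -729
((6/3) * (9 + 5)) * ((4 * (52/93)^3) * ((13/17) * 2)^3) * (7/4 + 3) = 1314745542656/3951805941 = 332.69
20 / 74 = 10 / 37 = 0.27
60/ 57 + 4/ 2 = 58/ 19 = 3.05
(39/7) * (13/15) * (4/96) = 169/840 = 0.20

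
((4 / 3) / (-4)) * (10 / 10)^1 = -1 / 3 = -0.33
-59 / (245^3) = -59 / 14706125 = -0.00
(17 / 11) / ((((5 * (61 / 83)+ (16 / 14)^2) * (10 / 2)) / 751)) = 46.60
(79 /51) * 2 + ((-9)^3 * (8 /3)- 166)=-107452 /51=-2106.90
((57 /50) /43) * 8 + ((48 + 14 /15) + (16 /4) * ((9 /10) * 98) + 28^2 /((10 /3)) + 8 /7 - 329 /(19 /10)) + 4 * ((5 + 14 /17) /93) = 105196307504 /226043475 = 465.38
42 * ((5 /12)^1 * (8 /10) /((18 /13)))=91 /9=10.11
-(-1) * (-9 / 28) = -9 / 28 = -0.32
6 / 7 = 0.86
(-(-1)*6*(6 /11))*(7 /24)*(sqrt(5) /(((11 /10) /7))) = 735*sqrt(5) /121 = 13.58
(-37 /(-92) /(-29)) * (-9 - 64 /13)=6697 /34684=0.19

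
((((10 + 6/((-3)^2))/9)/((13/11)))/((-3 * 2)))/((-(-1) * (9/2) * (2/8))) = -1408/9477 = -0.15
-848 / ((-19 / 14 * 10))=5936 / 95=62.48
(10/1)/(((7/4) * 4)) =10/7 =1.43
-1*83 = -83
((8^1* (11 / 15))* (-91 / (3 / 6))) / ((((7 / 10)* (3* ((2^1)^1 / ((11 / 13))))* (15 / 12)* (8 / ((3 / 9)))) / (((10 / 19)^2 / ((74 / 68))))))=-658240 / 360639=-1.83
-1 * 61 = -61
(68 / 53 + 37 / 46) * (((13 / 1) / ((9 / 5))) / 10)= 66157 / 43884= 1.51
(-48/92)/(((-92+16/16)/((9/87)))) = 36/60697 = 0.00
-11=-11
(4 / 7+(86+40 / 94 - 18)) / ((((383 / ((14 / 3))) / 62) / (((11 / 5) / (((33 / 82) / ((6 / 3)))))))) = 92325440 / 162009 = 569.88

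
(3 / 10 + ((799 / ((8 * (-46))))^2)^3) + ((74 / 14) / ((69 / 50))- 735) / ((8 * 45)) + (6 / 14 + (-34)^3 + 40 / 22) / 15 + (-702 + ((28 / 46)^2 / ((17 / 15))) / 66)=-201834085854741848166691 / 62699241508574330880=-3219.08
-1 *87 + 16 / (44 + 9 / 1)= -4595 / 53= -86.70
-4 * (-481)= 1924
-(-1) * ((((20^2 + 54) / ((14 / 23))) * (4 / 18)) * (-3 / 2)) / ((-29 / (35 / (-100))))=-5221 / 1740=-3.00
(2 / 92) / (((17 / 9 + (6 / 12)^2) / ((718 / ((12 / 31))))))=33387 / 1771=18.85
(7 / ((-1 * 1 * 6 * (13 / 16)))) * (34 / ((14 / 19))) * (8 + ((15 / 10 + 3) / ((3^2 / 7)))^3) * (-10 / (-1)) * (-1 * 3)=101123.85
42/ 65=0.65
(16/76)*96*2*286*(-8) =-1757184/19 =-92483.37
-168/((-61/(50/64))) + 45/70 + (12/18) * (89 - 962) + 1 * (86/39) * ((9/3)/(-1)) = -13007567/22204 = -585.82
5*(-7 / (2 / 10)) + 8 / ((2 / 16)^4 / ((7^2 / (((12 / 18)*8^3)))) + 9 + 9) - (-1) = -1837086 / 10585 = -173.56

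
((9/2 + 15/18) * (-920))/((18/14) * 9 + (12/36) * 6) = -20608/57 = -361.54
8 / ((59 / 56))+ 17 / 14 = 7275 / 826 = 8.81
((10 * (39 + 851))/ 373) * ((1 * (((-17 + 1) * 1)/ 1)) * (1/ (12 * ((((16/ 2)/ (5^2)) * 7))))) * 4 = -445000/ 7833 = -56.81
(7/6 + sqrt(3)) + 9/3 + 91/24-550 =-13009/24 + sqrt(3) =-540.31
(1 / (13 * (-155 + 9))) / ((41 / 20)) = -10 / 38909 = -0.00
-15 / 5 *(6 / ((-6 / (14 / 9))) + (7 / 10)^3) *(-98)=-534737 / 1500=-356.49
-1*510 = -510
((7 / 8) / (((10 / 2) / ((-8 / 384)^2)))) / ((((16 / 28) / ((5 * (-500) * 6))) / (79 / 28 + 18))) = -510125 / 12288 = -41.51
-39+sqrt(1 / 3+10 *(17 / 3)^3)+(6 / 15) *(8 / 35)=-6809 / 175+sqrt(147417) / 9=3.75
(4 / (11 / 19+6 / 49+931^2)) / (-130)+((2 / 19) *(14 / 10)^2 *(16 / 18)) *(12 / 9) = 5482990422427 / 22423266063900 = 0.24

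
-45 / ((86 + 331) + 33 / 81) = -243 / 2254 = -0.11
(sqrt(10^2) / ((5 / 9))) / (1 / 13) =234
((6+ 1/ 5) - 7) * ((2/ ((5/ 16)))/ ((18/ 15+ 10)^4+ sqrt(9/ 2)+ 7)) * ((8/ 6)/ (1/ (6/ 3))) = -503750195200/ 580820284780971+ 16000000 * sqrt(2)/ 193606761593657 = -0.00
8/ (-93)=-8/ 93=-0.09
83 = 83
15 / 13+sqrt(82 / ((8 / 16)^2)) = 15 / 13+2* sqrt(82) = 19.26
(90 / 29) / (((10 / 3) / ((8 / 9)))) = 24 / 29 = 0.83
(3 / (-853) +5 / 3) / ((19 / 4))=896 / 2559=0.35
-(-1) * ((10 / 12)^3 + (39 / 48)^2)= 8563 / 6912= 1.24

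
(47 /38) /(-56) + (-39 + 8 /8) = -80911 /2128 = -38.02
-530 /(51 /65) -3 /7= -241303 /357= -675.92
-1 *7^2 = -49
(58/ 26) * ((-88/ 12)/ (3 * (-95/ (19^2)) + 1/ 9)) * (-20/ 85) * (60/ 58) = -37620/ 6409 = -5.87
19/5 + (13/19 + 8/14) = 3362/665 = 5.06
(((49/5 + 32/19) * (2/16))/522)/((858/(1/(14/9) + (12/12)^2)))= 25093/4765400640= 0.00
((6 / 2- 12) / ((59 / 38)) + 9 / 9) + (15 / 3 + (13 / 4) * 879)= 674241 / 236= 2856.95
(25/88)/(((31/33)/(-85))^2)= 17881875/7688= 2325.95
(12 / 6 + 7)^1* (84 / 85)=756 / 85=8.89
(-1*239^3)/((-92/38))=5638836.11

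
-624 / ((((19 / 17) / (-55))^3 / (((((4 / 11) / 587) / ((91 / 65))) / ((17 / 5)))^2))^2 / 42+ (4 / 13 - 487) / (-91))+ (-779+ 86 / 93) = -164177729193492268362540908569 / 210976019074259288950073997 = -778.18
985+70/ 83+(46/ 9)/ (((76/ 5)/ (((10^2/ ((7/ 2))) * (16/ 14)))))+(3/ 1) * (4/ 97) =67253369959/ 67459329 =996.95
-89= -89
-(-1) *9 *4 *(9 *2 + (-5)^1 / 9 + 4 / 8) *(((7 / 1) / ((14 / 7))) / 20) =2261 / 20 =113.05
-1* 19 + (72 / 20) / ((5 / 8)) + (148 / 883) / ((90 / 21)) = -874229 / 66225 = -13.20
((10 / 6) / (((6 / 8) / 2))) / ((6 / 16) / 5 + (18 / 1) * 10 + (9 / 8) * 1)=100 / 4077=0.02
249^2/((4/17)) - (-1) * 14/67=70619195/268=263504.46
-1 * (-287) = 287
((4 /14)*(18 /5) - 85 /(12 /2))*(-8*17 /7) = 187612 /735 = 255.25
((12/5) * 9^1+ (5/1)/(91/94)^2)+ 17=1819133/41405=43.94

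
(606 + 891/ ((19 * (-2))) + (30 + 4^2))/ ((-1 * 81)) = -23885/ 3078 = -7.76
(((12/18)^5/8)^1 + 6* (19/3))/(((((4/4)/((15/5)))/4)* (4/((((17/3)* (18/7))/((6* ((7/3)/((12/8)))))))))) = 78523/441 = 178.06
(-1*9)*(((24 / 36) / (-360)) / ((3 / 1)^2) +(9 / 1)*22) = -962279 / 540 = -1782.00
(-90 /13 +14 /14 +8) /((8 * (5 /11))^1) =297 /520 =0.57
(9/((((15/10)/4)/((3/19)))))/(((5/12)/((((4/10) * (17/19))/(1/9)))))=264384/9025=29.29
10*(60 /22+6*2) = 1620 /11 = 147.27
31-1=30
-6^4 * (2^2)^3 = -82944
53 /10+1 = 6.30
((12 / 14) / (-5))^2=0.03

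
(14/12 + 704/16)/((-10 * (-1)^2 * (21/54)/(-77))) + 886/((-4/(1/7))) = 30193/35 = 862.66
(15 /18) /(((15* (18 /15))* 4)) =5 /432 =0.01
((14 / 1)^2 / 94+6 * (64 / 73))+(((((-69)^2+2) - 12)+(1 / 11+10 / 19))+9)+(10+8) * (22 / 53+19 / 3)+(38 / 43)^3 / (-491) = 7254178250443756487 / 1483644095779219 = 4889.43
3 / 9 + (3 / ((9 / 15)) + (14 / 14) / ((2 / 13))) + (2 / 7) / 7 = 11.87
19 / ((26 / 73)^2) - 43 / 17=1692199 / 11492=147.25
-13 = -13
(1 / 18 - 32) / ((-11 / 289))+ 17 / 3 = 167297 / 198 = 844.93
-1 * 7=-7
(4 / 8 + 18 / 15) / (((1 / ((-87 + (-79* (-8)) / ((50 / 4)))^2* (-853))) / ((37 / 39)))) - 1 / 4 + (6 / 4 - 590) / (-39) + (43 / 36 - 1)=-1335838976981 / 731250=-1826788.34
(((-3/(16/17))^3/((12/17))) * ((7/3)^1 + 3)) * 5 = -1252815/1024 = -1223.45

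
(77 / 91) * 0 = 0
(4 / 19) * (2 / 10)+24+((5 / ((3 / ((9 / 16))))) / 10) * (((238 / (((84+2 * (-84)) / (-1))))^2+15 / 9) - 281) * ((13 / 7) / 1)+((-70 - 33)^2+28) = 2710341467 / 255360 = 10613.81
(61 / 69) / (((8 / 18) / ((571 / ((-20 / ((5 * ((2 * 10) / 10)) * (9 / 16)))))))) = -319.44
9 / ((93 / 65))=195 / 31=6.29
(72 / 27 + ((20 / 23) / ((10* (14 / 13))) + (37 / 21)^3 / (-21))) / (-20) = -2781082 / 22365315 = -0.12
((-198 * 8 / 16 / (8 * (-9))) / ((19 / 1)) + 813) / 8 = 123587 / 1216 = 101.63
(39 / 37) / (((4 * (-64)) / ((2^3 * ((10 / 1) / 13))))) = -15 / 592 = -0.03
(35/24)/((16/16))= 35/24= 1.46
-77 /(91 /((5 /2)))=-55 /26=-2.12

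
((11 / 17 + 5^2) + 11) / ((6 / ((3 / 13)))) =623 / 442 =1.41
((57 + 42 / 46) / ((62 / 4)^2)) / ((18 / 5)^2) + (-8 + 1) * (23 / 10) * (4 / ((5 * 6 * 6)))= -3373583 / 9946350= -0.34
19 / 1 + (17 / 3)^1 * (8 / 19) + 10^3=58219 / 57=1021.39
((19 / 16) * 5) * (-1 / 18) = -95 / 288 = -0.33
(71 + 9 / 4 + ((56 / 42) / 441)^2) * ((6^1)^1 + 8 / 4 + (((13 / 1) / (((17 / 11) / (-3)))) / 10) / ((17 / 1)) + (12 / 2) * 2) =29422514314031 / 20233803240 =1454.13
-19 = -19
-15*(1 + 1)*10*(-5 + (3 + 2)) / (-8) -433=-433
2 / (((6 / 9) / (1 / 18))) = 1 / 6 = 0.17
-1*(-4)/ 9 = 4/ 9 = 0.44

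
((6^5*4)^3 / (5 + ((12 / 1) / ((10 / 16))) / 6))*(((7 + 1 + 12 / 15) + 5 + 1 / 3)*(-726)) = -1543831708715974656 / 41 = -37654431919901820.88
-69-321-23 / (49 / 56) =-2914 / 7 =-416.29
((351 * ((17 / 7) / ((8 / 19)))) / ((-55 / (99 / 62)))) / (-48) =340119 / 277760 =1.22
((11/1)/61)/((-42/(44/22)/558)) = -2046/427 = -4.79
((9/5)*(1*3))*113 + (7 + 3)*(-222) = -8049/5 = -1609.80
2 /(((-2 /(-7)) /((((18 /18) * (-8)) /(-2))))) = 28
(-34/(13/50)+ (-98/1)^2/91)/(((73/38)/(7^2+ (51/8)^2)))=-4469123/3796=-1177.32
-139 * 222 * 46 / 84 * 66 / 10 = -3903537 / 35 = -111529.63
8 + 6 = 14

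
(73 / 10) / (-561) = -73 / 5610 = -0.01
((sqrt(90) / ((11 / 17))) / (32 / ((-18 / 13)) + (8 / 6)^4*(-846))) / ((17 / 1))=-0.00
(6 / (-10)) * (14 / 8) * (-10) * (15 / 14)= 45 / 4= 11.25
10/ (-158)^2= 5/ 12482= 0.00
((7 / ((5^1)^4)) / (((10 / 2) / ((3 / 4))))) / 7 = 3 / 12500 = 0.00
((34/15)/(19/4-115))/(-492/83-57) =11288/34550145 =0.00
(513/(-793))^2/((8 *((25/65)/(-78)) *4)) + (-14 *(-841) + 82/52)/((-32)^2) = 4382460177/495339520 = 8.85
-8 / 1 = -8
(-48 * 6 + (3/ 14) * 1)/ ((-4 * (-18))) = -1343/ 336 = -4.00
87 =87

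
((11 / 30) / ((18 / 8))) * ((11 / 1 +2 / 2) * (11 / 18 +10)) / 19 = 8404 / 7695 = 1.09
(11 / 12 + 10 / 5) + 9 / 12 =11 / 3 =3.67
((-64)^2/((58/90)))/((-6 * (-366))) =5120/1769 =2.89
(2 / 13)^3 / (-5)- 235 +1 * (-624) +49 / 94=-886457297 / 1032590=-858.48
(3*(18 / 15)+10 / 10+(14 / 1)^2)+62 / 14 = 7176 / 35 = 205.03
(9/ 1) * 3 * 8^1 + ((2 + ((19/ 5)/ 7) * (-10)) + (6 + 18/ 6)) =1551/ 7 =221.57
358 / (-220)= -179 / 110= -1.63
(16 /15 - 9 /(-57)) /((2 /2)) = 349 /285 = 1.22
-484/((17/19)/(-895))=8230420/17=484142.35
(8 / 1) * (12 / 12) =8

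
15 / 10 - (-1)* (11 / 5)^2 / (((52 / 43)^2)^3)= 3.05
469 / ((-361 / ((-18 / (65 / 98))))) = 827316 / 23465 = 35.26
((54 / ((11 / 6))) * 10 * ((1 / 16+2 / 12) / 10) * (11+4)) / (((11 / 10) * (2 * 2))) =2025 / 88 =23.01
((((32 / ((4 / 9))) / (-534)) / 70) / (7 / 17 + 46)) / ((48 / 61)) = -1037 / 19661880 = -0.00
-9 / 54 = -1 / 6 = -0.17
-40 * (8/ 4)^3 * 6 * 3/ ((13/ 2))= -886.15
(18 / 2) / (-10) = -9 / 10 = -0.90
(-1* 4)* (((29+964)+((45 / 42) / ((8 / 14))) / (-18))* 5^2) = -1191475 / 12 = -99289.58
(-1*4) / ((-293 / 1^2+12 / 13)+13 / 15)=390 / 28393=0.01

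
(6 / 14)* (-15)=-45 / 7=-6.43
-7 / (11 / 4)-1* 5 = -83 / 11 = -7.55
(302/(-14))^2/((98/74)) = 843637/2401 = 351.37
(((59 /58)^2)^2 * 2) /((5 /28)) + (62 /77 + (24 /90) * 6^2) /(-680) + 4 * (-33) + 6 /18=-33243626431739 /277749248700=-119.69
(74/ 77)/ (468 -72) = 37/ 15246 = 0.00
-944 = -944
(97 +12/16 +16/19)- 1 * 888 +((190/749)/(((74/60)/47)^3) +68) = 38398424368781/2883371372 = 13317.20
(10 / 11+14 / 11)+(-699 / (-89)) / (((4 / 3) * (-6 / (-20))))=21.82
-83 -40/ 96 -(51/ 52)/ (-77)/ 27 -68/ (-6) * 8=130639/ 18018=7.25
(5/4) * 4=5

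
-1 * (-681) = 681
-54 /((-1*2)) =27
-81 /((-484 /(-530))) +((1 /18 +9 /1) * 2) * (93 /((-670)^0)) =1158431 /726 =1595.63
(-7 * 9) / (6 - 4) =-63 / 2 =-31.50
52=52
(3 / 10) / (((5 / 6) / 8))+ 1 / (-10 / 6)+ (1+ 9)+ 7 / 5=342 / 25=13.68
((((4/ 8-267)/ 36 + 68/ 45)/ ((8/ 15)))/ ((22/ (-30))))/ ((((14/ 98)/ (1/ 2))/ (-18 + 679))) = 49069335/ 1408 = 34850.38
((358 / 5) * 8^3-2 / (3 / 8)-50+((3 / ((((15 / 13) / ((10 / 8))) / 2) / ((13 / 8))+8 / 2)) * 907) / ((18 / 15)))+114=809008289 / 21720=37247.16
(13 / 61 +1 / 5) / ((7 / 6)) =108 / 305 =0.35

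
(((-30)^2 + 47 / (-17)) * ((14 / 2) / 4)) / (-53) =-106771 / 3604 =-29.63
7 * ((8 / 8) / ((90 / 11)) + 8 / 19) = 6503 / 1710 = 3.80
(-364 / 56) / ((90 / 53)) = -689 / 180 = -3.83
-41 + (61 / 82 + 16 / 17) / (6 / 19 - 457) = -495969889 / 12095738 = -41.00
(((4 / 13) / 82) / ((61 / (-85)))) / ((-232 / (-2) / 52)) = -170 / 72529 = -0.00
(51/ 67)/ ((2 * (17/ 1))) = 3/ 134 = 0.02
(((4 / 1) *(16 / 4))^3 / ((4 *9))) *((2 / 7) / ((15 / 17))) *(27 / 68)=512 / 35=14.63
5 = 5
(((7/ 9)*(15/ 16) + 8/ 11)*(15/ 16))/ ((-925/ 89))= -68441/ 520960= -0.13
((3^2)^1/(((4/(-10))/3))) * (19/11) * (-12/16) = 7695/88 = 87.44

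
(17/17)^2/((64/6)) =3/32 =0.09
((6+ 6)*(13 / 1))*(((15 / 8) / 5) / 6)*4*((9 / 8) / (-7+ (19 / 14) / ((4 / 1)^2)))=-6.34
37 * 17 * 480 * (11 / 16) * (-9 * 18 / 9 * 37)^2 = 92068918920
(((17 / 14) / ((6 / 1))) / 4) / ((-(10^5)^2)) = -17 / 3360000000000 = -0.00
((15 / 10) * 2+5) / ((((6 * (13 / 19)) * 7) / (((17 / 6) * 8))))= 5168 / 819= 6.31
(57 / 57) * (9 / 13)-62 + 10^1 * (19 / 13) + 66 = 251 / 13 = 19.31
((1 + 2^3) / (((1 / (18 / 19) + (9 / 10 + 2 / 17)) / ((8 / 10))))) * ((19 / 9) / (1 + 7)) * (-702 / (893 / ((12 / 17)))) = -1458 / 2867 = -0.51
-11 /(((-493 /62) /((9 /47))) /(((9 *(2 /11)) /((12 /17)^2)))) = 0.87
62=62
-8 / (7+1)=-1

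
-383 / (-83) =383 / 83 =4.61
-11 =-11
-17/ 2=-8.50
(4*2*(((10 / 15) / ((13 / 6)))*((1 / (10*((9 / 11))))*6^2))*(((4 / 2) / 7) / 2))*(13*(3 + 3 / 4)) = 528 / 7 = 75.43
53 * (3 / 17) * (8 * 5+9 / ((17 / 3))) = 112413 / 289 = 388.97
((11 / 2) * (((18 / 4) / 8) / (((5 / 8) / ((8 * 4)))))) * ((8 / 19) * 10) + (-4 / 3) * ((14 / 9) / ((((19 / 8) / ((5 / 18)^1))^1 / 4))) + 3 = 3088667 / 4617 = 668.98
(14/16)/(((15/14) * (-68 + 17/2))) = -7/510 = -0.01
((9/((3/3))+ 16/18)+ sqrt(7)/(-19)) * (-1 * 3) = -89/3+ 3 * sqrt(7)/19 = -29.25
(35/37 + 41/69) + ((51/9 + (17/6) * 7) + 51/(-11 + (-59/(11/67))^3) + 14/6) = 29.37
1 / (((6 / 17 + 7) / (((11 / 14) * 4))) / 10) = 748 / 175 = 4.27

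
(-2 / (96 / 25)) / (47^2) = -25 / 106032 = -0.00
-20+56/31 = -564/31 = -18.19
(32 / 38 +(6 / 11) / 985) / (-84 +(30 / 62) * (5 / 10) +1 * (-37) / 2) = -2688847 / 326296025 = -0.01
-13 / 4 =-3.25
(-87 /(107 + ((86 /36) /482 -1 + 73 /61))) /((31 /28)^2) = -36098129088 /54522322507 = -0.66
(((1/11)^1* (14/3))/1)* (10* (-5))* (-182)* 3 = 127400/11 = 11581.82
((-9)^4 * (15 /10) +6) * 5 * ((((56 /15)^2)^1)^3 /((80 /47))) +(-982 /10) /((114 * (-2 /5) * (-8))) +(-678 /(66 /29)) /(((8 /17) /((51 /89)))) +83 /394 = 6974149505290531379627 /89044847100000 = 78321764.06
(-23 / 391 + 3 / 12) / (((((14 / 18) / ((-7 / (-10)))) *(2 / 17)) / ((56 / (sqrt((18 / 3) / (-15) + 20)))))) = 117 *sqrt(10) / 20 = 18.50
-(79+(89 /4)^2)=-9185 /16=-574.06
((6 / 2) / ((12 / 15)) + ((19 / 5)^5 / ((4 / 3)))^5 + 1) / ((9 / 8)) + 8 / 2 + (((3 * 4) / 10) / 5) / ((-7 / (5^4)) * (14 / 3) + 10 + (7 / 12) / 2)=1157952675989795159658086696672461874629 / 17577095031738281250000000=65878501191404.20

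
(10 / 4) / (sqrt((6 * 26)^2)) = 5 / 312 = 0.02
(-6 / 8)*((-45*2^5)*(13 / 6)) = 2340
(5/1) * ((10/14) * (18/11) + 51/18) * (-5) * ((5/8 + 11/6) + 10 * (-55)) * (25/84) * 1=15186068125/931392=16304.70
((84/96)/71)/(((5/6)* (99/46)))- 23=-22.99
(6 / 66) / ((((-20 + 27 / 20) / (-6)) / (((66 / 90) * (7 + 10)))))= 136 / 373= 0.36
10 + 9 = 19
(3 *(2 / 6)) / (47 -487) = -1 / 440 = -0.00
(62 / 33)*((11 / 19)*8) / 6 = 248 / 171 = 1.45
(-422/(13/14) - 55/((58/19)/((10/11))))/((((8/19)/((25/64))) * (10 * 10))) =-3372633/772096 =-4.37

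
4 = 4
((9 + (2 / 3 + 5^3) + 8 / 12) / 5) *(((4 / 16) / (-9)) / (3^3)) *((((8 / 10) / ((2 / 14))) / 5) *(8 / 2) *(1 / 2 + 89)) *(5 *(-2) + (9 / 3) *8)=-156.31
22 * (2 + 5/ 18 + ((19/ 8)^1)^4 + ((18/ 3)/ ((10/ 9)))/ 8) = 70495711/ 92160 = 764.93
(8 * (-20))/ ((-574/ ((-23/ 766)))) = -0.01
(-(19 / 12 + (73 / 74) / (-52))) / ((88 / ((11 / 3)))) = -18059 / 277056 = -0.07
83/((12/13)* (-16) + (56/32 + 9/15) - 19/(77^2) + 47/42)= -383843460/52273873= -7.34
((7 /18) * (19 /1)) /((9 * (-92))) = -133 /14904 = -0.01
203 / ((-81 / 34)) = -6902 / 81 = -85.21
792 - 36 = 756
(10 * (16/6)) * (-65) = -1733.33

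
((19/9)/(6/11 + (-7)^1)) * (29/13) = -0.73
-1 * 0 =0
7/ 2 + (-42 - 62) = -100.50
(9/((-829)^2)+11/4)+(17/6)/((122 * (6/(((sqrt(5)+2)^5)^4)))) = 2995918585 * sqrt(5)+20220244466705407423/3018362472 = 13398155224.98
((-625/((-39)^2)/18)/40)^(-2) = 47971512576/15625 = 3070176.80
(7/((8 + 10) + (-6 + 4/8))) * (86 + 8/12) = 728/15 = 48.53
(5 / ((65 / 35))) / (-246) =-35 / 3198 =-0.01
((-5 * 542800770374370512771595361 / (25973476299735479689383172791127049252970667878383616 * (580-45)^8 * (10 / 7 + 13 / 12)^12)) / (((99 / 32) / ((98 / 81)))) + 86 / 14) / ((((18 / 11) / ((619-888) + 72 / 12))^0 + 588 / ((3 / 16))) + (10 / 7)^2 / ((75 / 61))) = 0.00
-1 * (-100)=100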